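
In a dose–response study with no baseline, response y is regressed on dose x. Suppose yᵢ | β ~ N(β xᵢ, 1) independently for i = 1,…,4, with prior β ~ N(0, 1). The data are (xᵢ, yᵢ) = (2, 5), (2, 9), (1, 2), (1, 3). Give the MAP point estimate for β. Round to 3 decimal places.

log p(β | y) = −Σ(yᵢ − βxᵢ)²/(2·1) − β²/(2·1) + const.
Setting the derivative to zero: Σxᵢ(yᵢ − βxᵢ)/1 − β/1 = 0, so β = Σxᵢyᵢ / (Σxᵢ² + σ²/τ²).
Σxᵢyᵢ = 2·5 + 2·9 + 1·2 + 1·3 = 33; Σxᵢ² = 10; σ²/τ² = 1.
β̂_MAP = 33 / (10 + 1) = 33/11 ≈ 3.000.

β̂_MAP = 3.000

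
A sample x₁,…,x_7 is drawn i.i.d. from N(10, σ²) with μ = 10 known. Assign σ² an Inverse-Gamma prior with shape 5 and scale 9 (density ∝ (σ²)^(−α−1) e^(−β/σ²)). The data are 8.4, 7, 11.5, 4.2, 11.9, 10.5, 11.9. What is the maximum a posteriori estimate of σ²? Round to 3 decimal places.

Sum of squared deviations about the known mean: SS = (8.4−10)² + (7−10)² + (11.5−10)² + (4.2−10)² + (11.9−10)² + (10.5−10)² + (11.9−10)² = 54.92.
The Normal likelihood contributes (σ²)^(−n/2) exp(−SS/(2σ²)), so the posterior is Inverse-Gamma(α + n/2, β + SS/2) = Inverse-Gamma(8.5, 36.46).
The mode of Inverse-Gamma(a, b) is b/(a+1) = 36.46/9.5 ≈ 3.838.

σ̂²_MAP = 3.838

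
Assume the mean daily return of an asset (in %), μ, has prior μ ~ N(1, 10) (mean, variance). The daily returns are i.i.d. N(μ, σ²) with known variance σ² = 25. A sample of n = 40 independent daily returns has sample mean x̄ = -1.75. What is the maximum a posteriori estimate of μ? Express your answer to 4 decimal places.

n = 40, x̄ = -1.75.
For a Normal prior and Normal likelihood with known variance, the posterior is Normal; its mode equals its mean, the precision-weighted average.
Prior precision 1/σ₀² = 1/10 = 0.1; data precision n/σ² = 40/25 = 1.6.
μ̂ = (0.1·1 + 1.6·(-1.75)) / (0.1 + 1.6) = (-2.7)/1.7 = -27/17 ≈ -1.5882.

μ̂_MAP = -1.5882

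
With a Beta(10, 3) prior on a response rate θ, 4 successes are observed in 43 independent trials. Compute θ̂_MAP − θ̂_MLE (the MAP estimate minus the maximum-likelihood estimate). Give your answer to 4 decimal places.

Posterior is Beta(14, 42); MAP = (14−1)/(56−2) = 13/54 ≈ 0.24074.
MLE ignores the prior: θ̂_MLE = k/n = 4/43 ≈ 0.09302.
Difference = 13/54 − 4/43 = 343/2322 ≈ 0.1477.

MAP − MLE = 0.1477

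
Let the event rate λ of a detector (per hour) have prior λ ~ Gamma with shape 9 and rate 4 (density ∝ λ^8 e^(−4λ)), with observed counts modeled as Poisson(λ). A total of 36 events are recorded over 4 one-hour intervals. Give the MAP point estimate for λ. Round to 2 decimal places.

Σxᵢ = 36, n = 4.
Posterior ∝ λ^8e^(−4λ) · λ^36e^(−4λ) = λ^44e^(−8λ), i.e. Gamma(shape=45, rate=8).
The mode of a Gamma(a, b) with a ≥ 1 (shape–rate) is (a−1)/b = 44/8 ≈ 5.50.

λ̂_MAP = 5.50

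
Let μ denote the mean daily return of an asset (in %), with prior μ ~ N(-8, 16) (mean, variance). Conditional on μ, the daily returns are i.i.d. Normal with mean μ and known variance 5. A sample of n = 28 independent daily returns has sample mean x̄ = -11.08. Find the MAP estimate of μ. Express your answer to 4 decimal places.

μ̂_MAP = -11.0460

n = 28, x̄ = -11.08.
For a Normal prior and Normal likelihood with known variance, the posterior is Normal; its mode equals its mean, the precision-weighted average.
Prior precision 1/σ₀² = 1/16 = 0.0625; data precision n/σ² = 28/5 = 5.6.
μ̂ = (0.0625·(-8) + 5.6·(-11.08)) / (0.0625 + 5.6) = (-62.548)/5.6625 = -125096/11325 ≈ -11.0460.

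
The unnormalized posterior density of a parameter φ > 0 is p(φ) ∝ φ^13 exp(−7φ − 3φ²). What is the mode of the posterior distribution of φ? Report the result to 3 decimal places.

φ̂_MAP = 1.000

ℓ'(φ) = 13/φ − 7 − 6φ. Setting this to zero and multiplying by φ: 6φ² + 7φ − 13 = 0.
φ = (−7 + √(7² + 4·6·13)) / (2·6) = (−7 + √361) / 12 = (−7 + 19)/12 = 1.
ℓ''(φ) = −13/φ² − 6 < 0, confirming a maximum.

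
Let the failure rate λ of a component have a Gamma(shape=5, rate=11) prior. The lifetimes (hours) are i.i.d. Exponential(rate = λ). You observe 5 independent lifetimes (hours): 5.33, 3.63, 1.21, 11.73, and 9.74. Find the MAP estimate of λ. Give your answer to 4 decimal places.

λ̂_MAP = 0.2111

The Exponential(rate=λ) likelihood is ∝ λ^n e^(−λΣtᵢ). Here n = 5 and Σtᵢ = 5.33 + 3.63 + 1.21 + 11.73 + 9.74 = 31.64.
Posterior ∝ λ^4e^(−11λ) · λ^5e^(−31.64λ) = λ^9e^(−42.64λ), i.e. Gamma(10, 42.64).
Mode = (a−1)/b = 9/42.64 ≈ 0.2111.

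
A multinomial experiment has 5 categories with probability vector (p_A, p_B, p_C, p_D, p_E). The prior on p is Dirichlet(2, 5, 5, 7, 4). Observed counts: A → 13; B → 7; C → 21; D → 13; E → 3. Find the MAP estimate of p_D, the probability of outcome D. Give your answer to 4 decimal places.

The posterior is Dirichlet(αᵢ + nᵢ) = Dirichlet(15, 12, 26, 20, 7).
For a Dirichlet(a₁,…,a_K) with all aᵢ > 1, the mode has j-th component (aⱼ − 1)/(Σaᵢ − K).
Here Σaᵢ = 80 and K = 5, so p_D = (20 − 1)/(80 − 5) = 19/75 ≈ 0.2533.

MAP estimate of p_D = 0.2533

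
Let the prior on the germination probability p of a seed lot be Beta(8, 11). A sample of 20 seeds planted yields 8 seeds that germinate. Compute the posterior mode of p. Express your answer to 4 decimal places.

p̂_MAP = 0.4054

Prior: Beta(8, 11).
Data: 8 successes in 20 trials. The binomial likelihood contributes p^8(1−p)^12, so the posterior is Beta(8+8, 11+12) = Beta(16, 23).
For Beta(a, b) with a, b > 1 the mode is (a−1)/(a+b−2) = 15/37 ≈ 0.4054.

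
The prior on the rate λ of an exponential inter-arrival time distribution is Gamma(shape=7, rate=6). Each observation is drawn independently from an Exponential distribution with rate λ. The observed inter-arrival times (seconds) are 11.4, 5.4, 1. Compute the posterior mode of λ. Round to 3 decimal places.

The Exponential(rate=λ) likelihood is ∝ λ^n e^(−λΣtᵢ). Here n = 3 and Σtᵢ = 11.4 + 5.4 + 1 = 17.8.
Posterior ∝ λ^6e^(−6λ) · λ^3e^(−17.8λ) = λ^9e^(−23.8λ), i.e. Gamma(10, 23.8).
Mode = (a−1)/b = 9/23.8 ≈ 0.378.

λ̂_MAP = 0.378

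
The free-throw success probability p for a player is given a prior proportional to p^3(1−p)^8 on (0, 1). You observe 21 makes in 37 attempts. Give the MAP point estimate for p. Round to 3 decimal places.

p̂_MAP = 0.500

The prior density ∝ p^3(1−p)^8 is the kernel of Beta(4, 9).
Data: 21 successes in 37 trials. The binomial likelihood contributes p^21(1−p)^16, so the posterior is Beta(4+21, 9+16) = Beta(25, 25).
For Beta(a, b) with a, b > 1 the mode is (a−1)/(a+b−2) = 24/48 ≈ 0.500.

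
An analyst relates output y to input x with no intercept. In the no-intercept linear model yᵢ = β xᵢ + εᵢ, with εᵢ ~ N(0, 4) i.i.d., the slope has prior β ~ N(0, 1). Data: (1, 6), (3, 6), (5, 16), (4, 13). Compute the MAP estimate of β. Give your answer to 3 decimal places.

log p(β | y) = −Σ(yᵢ − βxᵢ)²/(2·4) − β²/(2·1) + const.
Setting the derivative to zero: Σxᵢ(yᵢ − βxᵢ)/4 − β/1 = 0, so β = Σxᵢyᵢ / (Σxᵢ² + σ²/τ²).
Σxᵢyᵢ = 1·6 + 3·6 + 5·16 + 4·13 = 156; Σxᵢ² = 51; σ²/τ² = 4.
β̂_MAP = 156 / (51 + 4) = 156/55 ≈ 2.836.

β̂_MAP = 2.836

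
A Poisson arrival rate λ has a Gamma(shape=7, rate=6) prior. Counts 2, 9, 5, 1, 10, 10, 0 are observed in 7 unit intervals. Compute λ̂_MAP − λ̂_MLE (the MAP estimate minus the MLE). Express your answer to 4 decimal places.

MAP − MLE = -1.9780

Σxᵢ = 37. Posterior is Gamma(44, 13); MAP = (44−1)/13 = 43/13 ≈ 3.30769.
MLE = x̄ = 37/7 ≈ 5.28571.
Difference = 43/13 − 37/7 = -180/91 ≈ -1.9780.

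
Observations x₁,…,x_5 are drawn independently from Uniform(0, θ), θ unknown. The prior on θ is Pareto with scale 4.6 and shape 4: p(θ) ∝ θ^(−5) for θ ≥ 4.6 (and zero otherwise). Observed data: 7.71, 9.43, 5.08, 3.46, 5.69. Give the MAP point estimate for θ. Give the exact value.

The Uniform(0, θ) likelihood is θ^(−n) for θ ≥ max(xᵢ), zero otherwise. Here max(xᵢ) = 9.43.
Posterior ∝ θ^(−5) · θ^(−5) = θ^(−10) on θ ≥ max(4.6, 9.43) = 9.43.
This density is strictly decreasing in θ, so the posterior mode lies at the lower boundary of the support.

θ̂_MAP = 9.43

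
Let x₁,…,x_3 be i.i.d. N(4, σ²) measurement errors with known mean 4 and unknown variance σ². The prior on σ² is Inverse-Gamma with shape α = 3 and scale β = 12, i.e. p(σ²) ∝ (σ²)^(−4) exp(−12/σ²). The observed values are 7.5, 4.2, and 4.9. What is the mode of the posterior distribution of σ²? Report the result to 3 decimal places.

σ̂²_MAP = 3.373

Sum of squared deviations about the known mean: SS = (7.5−4)² + (4.2−4)² + (4.9−4)² = 13.1.
The Normal likelihood contributes (σ²)^(−n/2) exp(−SS/(2σ²)), so the posterior is Inverse-Gamma(α + n/2, β + SS/2) = Inverse-Gamma(4.5, 18.55).
The mode of Inverse-Gamma(a, b) is b/(a+1) = 18.55/5.5 ≈ 3.373.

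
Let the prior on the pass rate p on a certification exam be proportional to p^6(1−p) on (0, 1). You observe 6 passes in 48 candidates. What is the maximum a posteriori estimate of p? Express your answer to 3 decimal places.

The prior density ∝ p^6(1−p)^1 is the kernel of Beta(7, 2).
Data: 6 successes in 48 trials. The binomial likelihood contributes p^6(1−p)^42, so the posterior is Beta(7+6, 2+42) = Beta(13, 44).
For Beta(a, b) with a, b > 1 the mode is (a−1)/(a+b−2) = 12/55 ≈ 0.218.

p̂_MAP = 0.218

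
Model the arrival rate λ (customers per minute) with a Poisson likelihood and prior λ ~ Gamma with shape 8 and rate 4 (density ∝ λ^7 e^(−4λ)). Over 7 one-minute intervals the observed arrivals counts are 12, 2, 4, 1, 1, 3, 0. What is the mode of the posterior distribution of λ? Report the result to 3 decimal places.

λ̂_MAP = 2.727

Σxᵢ = 12+2+4+1+1+3+0 = 23, with n = 7.
Posterior ∝ λ^7e^(−4λ) · λ^23e^(−7λ) = λ^30e^(−11λ), i.e. Gamma(shape=31, rate=11).
The mode of a Gamma(a, b) with a ≥ 1 (shape–rate) is (a−1)/b = 30/11 ≈ 2.727.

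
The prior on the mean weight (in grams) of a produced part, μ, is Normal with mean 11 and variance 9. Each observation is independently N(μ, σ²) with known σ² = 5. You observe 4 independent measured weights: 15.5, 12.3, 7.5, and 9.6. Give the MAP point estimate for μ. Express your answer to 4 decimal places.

μ̂_MAP = 11.1976

n = 4; x̄ = (15.5 + 12.3 + 7.5 + 9.6)/4 = 44.9/4 = 11.225.
For a Normal prior and Normal likelihood with known variance, the posterior is Normal; its mode equals its mean, the precision-weighted average.
Prior precision 1/σ₀² = 1/9; data precision n/σ² = 4/5 = 0.8.
μ̂ = ((1/9)·11 + 0.8·11.225) / (1/9 + 0.8) = (4591/450)/(41/45) = 4591/410 ≈ 11.1976.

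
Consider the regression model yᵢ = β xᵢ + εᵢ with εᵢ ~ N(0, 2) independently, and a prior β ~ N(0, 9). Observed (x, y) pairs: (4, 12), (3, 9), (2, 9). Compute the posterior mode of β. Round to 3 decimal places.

β̂_MAP = 3.183

log p(β | y) = −Σ(yᵢ − βxᵢ)²/(2·2) − β²/(2·9) + const.
Setting the derivative to zero: Σxᵢ(yᵢ − βxᵢ)/2 − β/9 = 0, so β = Σxᵢyᵢ / (Σxᵢ² + σ²/τ²).
Σxᵢyᵢ = 4·12 + 3·9 + 2·9 = 93; Σxᵢ² = 29; σ²/τ² = 2/9.
β̂_MAP = 93 / (29 + 2/9) = 93/(263/9) = 837/263 ≈ 3.183.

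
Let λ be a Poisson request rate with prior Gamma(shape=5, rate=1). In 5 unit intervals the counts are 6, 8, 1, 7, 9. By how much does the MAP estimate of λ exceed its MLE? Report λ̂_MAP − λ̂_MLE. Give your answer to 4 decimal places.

Σxᵢ = 31. Posterior is Gamma(36, 6); MAP = (36−1)/6 = 35/6 ≈ 5.83333.
MLE = x̄ = 31/5 ≈ 6.20000.
Difference = 35/6 − 31/5 = -11/30 ≈ -0.3667.

MAP − MLE = -0.3667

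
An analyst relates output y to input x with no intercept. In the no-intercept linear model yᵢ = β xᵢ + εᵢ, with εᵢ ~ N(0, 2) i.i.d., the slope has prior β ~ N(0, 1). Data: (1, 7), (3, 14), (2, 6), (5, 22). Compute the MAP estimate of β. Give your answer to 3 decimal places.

log p(β | y) = −Σ(yᵢ − βxᵢ)²/(2·2) − β²/(2·1) + const.
Setting the derivative to zero: Σxᵢ(yᵢ − βxᵢ)/2 − β/1 = 0, so β = Σxᵢyᵢ / (Σxᵢ² + σ²/τ²).
Σxᵢyᵢ = 1·7 + 3·14 + 2·6 + 5·22 = 171; Σxᵢ² = 39; σ²/τ² = 2.
β̂_MAP = 171 / (39 + 2) = 171/41 ≈ 4.171.

β̂_MAP = 4.171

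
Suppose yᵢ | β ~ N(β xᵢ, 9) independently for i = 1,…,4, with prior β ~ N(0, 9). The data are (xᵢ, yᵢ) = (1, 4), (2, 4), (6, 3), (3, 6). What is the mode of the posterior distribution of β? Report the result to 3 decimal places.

β̂_MAP = 0.941

log p(β | y) = −Σ(yᵢ − βxᵢ)²/(2·9) − β²/(2·9) + const.
Setting the derivative to zero: Σxᵢ(yᵢ − βxᵢ)/9 − β/9 = 0, so β = Σxᵢyᵢ / (Σxᵢ² + σ²/τ²).
Σxᵢyᵢ = 1·4 + 2·4 + 6·3 + 3·6 = 48; Σxᵢ² = 50; σ²/τ² = 1.
β̂_MAP = 48 / (50 + 1) = 48/51 ≈ 0.941.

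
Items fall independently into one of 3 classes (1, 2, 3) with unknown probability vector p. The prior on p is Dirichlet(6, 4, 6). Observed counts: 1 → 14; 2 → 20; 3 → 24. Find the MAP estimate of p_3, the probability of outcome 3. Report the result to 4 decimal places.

The posterior is Dirichlet(αᵢ + nᵢ) = Dirichlet(20, 24, 30).
For a Dirichlet(a₁,…,a_K) with all aᵢ > 1, the mode has j-th component (aⱼ − 1)/(Σaᵢ − K).
Here Σaᵢ = 74 and K = 3, so p_3 = (30 − 1)/(74 − 3) = 29/71 ≈ 0.4085.

MAP estimate: 0.4085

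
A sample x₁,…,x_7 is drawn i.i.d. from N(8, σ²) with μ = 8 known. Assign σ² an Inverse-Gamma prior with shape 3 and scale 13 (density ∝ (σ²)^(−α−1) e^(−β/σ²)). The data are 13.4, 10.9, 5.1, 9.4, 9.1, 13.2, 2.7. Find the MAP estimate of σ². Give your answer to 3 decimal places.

Sum of squared deviations about the known mean: SS = (13.4−8)² + (10.9−8)² + (5.1−8)² + (9.4−8)² + (9.1−8)² + (13.2−8)² + (2.7−8)² = 104.28.
The Normal likelihood contributes (σ²)^(−n/2) exp(−SS/(2σ²)), so the posterior is Inverse-Gamma(α + n/2, β + SS/2) = Inverse-Gamma(6.5, 65.14).
The mode of Inverse-Gamma(a, b) is b/(a+1) = 65.14/7.5 ≈ 8.685.

σ̂²_MAP = 8.685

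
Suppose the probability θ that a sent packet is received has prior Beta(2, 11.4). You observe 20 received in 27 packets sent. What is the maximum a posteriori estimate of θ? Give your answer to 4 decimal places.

Prior: Beta(2, 11.4).
Data: 20 successes in 27 trials. The binomial likelihood contributes θ^20(1−θ)^7, so the posterior is Beta(2+20, 11.4+7) = Beta(22, 18.4).
For Beta(a, b) with a, b > 1 the mode is (a−1)/(a+b−2) = 21/38.4 ≈ 0.5469.

θ̂_MAP = 0.5469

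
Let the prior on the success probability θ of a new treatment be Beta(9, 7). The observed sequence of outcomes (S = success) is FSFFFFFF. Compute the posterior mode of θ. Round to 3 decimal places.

Prior: Beta(9, 7).
Data: 1 success in 8 trials (from the sequence). The binomial likelihood contributes θ(1−θ)^7, so the posterior is Beta(9+1, 7+7) = Beta(10, 14).
For Beta(a, b) with a, b > 1 the mode is (a−1)/(a+b−2) = 9/22 ≈ 0.409.

θ̂_MAP = 0.409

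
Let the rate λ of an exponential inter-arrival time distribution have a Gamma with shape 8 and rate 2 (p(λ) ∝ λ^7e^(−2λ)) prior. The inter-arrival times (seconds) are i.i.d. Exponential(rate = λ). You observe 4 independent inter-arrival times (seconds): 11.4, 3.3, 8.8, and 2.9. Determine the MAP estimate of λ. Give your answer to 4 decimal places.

λ̂_MAP = 0.3873

The Exponential(rate=λ) likelihood is ∝ λ^n e^(−λΣtᵢ). Here n = 4 and Σtᵢ = 11.4 + 3.3 + 8.8 + 2.9 = 26.4.
Posterior ∝ λ^7e^(−2λ) · λ^4e^(−26.4λ) = λ^11e^(−28.4λ), i.e. Gamma(12, 28.4).
Mode = (a−1)/b = 11/28.4 ≈ 0.3873.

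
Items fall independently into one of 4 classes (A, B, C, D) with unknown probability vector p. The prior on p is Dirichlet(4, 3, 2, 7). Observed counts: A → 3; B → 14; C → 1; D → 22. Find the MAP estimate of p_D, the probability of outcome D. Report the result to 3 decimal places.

MAP estimate of p_D = 0.538

The posterior is Dirichlet(αᵢ + nᵢ) = Dirichlet(7, 17, 3, 29).
For a Dirichlet(a₁,…,a_K) with all aᵢ > 1, the mode has j-th component (aⱼ − 1)/(Σaᵢ − K).
Here Σaᵢ = 56 and K = 4, so p_D = (29 − 1)/(56 − 4) = 28/52 ≈ 0.538.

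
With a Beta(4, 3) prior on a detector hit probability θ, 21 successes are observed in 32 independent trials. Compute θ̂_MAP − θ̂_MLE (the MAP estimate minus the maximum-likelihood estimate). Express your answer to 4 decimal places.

Posterior is Beta(25, 14); MAP = (25−1)/(39−2) = 24/37 ≈ 0.64865.
MLE ignores the prior: θ̂_MLE = k/n = 21/32 ≈ 0.65625.
Difference = 24/37 − 21/32 = -9/1184 ≈ -0.0076.

MAP − MLE = -0.0076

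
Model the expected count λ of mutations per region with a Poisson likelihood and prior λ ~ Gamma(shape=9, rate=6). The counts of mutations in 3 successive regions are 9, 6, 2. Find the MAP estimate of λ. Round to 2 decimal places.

λ̂_MAP = 2.78

Σxᵢ = 9+6+2 = 17, with n = 3.
Posterior ∝ λ^8e^(−6λ) · λ^17e^(−3λ) = λ^25e^(−9λ), i.e. Gamma(shape=26, rate=9).
The mode of a Gamma(a, b) with a ≥ 1 (shape–rate) is (a−1)/b = 25/9 ≈ 2.78.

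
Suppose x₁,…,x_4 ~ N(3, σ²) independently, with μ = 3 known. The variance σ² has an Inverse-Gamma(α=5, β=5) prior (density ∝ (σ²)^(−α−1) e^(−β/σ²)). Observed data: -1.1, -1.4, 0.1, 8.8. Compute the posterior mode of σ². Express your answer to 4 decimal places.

Sum of squared deviations about the known mean: SS = (-1.1−3)² + (-1.4−3)² + (0.1−3)² + (8.8−3)² = 78.22.
The Normal likelihood contributes (σ²)^(−n/2) exp(−SS/(2σ²)), so the posterior is Inverse-Gamma(α + n/2, β + SS/2) = Inverse-Gamma(7, 44.11).
The mode of Inverse-Gamma(a, b) is b/(a+1) = 44.11/8 ≈ 5.5138.

σ̂²_MAP = 5.5138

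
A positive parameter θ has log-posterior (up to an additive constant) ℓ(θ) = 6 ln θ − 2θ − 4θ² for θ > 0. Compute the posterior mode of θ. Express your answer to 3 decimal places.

θ̂_MAP = 0.750

ℓ'(θ) = 6/θ − 2 − 8θ. Setting this to zero and multiplying by θ: 8θ² + 2θ − 6 = 0.
θ = (−2 + √(2² + 4·8·6)) / (2·8) = (−2 + √196) / 16 = (−2 + 14)/16 = 3/4.
ℓ''(θ) = −6/θ² − 8 < 0, confirming a maximum.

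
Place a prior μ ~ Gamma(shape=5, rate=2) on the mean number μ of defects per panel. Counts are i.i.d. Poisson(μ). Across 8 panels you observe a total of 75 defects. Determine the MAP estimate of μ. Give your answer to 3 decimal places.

μ̂_MAP = 7.900

Σxᵢ = 75, n = 8.
Posterior ∝ μ^4e^(−2μ) · μ^75e^(−8μ) = μ^79e^(−10μ), i.e. Gamma(shape=80, rate=10).
The mode of a Gamma(a, b) with a ≥ 1 (shape–rate) is (a−1)/b = 79/10 ≈ 7.900.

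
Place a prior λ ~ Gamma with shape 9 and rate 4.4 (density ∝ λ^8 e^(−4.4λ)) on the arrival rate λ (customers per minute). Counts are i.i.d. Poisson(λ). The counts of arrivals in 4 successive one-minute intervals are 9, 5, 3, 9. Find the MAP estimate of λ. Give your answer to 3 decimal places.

λ̂_MAP = 4.048

Σxᵢ = 9+5+3+9 = 26, with n = 4.
Posterior ∝ λ^8e^(−4.4λ) · λ^26e^(−4λ) = λ^34e^(−8.4λ), i.e. Gamma(shape=35, rate=8.4).
The mode of a Gamma(a, b) with a ≥ 1 (shape–rate) is (a−1)/b = 34/8.4 ≈ 4.048.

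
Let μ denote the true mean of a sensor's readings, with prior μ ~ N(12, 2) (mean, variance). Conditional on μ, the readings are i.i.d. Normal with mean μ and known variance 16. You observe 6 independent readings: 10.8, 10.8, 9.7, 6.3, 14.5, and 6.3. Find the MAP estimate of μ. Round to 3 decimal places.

n = 6; x̄ = (10.8 + 10.8 + 9.7 + 6.3 + 14.5 + 6.3)/6 = 58.4/6 = 146/15 ≈ 9.7333.
For a Normal prior and Normal likelihood with known variance, the posterior is Normal; its mode equals its mean, the precision-weighted average.
Prior precision 1/σ₀² = 1/2 = 0.5; data precision n/σ² = 6/16 = 0.375.
μ̂ = (0.5·12 + 0.375·(146/15)) / (0.5 + 0.375) = 9.65/0.875 = 386/35 ≈ 11.029.

μ̂_MAP = 11.029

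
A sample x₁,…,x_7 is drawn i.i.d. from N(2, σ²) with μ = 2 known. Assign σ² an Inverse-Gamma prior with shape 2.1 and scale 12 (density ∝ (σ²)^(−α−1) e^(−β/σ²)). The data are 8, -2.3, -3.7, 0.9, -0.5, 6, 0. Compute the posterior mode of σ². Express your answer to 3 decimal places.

Sum of squared deviations about the known mean: SS = (8−2)² + (-2.3−2)² + (-3.7−2)² + (0.9−2)² + (-0.5−2)² + (6−2)² + (0−2)² = 114.44.
The Normal likelihood contributes (σ²)^(−n/2) exp(−SS/(2σ²)), so the posterior is Inverse-Gamma(α + n/2, β + SS/2) = Inverse-Gamma(5.6, 69.22).
The mode of Inverse-Gamma(a, b) is b/(a+1) = 69.22/6.6 ≈ 10.488.

σ̂²_MAP = 10.488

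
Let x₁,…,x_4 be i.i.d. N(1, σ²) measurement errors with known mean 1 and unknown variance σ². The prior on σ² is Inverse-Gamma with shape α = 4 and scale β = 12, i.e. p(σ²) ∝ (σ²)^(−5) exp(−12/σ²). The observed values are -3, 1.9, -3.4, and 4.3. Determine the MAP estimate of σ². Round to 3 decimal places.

σ̂²_MAP = 5.076

Sum of squared deviations about the known mean: SS = (-3−1)² + (1.9−1)² + (-3.4−1)² + (4.3−1)² = 47.06.
The Normal likelihood contributes (σ²)^(−n/2) exp(−SS/(2σ²)), so the posterior is Inverse-Gamma(α + n/2, β + SS/2) = Inverse-Gamma(6, 35.53).
The mode of Inverse-Gamma(a, b) is b/(a+1) = 35.53/7 ≈ 5.076.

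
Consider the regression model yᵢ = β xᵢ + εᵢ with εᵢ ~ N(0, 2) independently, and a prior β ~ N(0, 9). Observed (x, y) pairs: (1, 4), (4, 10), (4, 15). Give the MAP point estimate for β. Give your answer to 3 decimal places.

log p(β | y) = −Σ(yᵢ − βxᵢ)²/(2·2) − β²/(2·9) + const.
Setting the derivative to zero: Σxᵢ(yᵢ − βxᵢ)/2 − β/9 = 0, so β = Σxᵢyᵢ / (Σxᵢ² + σ²/τ²).
Σxᵢyᵢ = 1·4 + 4·10 + 4·15 = 104; Σxᵢ² = 33; σ²/τ² = 2/9.
β̂_MAP = 104 / (33 + 2/9) = 104/(299/9) = 72/23 ≈ 3.130.

β̂_MAP = 3.130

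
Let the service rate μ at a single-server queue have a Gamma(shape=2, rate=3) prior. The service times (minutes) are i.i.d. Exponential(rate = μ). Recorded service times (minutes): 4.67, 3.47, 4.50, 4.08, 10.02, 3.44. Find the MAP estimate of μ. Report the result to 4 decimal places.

μ̂_MAP = 0.2110

The Exponential(rate=μ) likelihood is ∝ μ^n e^(−μΣtᵢ). Here n = 6 and Σtᵢ = 4.67 + 3.47 + 4.50 + 4.08 + 10.02 + 3.44 = 30.18.
Posterior ∝ μe^(−3μ) · μ^6e^(−30.18μ) = μ^7e^(−33.18μ), i.e. Gamma(8, 33.18).
Mode = (a−1)/b = 7/33.18 ≈ 0.2110.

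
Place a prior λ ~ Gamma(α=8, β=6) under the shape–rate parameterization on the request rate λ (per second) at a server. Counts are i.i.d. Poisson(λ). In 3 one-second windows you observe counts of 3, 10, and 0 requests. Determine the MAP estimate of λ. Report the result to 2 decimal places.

λ̂_MAP = 2.22

Σxᵢ = 3+10+0 = 13, with n = 3.
Posterior ∝ λ^7e^(−6λ) · λ^13e^(−3λ) = λ^20e^(−9λ), i.e. Gamma(shape=21, rate=9).
The mode of a Gamma(a, b) with a ≥ 1 (shape–rate) is (a−1)/b = 20/9 ≈ 2.22.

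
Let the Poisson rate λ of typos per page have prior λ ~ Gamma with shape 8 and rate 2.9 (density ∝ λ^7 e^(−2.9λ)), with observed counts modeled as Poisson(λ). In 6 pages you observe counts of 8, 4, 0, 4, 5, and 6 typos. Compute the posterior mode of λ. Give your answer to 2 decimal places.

λ̂_MAP = 3.82

Σxᵢ = 8+4+0+4+5+6 = 27, with n = 6.
Posterior ∝ λ^7e^(−2.9λ) · λ^27e^(−6λ) = λ^34e^(−8.9λ), i.e. Gamma(shape=35, rate=8.9).
The mode of a Gamma(a, b) with a ≥ 1 (shape–rate) is (a−1)/b = 34/8.9 ≈ 3.82.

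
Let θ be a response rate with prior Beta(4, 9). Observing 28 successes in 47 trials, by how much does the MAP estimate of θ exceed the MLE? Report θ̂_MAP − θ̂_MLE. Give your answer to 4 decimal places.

Posterior is Beta(32, 28); MAP = (32−1)/(60−2) = 31/58 ≈ 0.53448.
MLE ignores the prior: θ̂_MLE = k/n = 28/47 ≈ 0.59574.
Difference = 31/58 − 28/47 = -167/2726 ≈ -0.0613.

MAP − MLE = -0.0613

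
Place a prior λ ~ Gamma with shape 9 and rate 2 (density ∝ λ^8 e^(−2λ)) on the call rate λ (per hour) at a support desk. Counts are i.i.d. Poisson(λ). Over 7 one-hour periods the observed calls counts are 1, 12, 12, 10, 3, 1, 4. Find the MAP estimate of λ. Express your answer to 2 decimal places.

Σxᵢ = 1+12+12+10+3+1+4 = 43, with n = 7.
Posterior ∝ λ^8e^(−2λ) · λ^43e^(−7λ) = λ^51e^(−9λ), i.e. Gamma(shape=52, rate=9).
The mode of a Gamma(a, b) with a ≥ 1 (shape–rate) is (a−1)/b = 51/9 ≈ 5.67.

λ̂_MAP = 5.67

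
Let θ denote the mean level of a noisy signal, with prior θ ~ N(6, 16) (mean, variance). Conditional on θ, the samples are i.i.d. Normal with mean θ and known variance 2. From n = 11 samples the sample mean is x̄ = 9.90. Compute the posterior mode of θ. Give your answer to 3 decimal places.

θ̂_MAP = 9.856

n = 11, x̄ = 9.90.
For a Normal prior and Normal likelihood with known variance, the posterior is Normal; its mode equals its mean, the precision-weighted average.
Prior precision 1/σ₀² = 1/16 = 0.0625; data precision n/σ² = 11/2 = 5.5.
θ̂ = (0.0625·6 + 5.5·9.9) / (0.0625 + 5.5) = 54.825/5.5625 = 4386/445 ≈ 9.856.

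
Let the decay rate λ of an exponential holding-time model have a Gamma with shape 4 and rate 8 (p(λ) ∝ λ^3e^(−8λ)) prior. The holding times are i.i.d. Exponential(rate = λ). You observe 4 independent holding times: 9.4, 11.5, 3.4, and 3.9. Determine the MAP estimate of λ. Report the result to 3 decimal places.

The Exponential(rate=λ) likelihood is ∝ λ^n e^(−λΣtᵢ). Here n = 4 and Σtᵢ = 9.4 + 11.5 + 3.4 + 3.9 = 28.2.
Posterior ∝ λ^3e^(−8λ) · λ^4e^(−28.2λ) = λ^7e^(−36.2λ), i.e. Gamma(8, 36.2).
Mode = (a−1)/b = 7/36.2 ≈ 0.193.

λ̂_MAP = 0.193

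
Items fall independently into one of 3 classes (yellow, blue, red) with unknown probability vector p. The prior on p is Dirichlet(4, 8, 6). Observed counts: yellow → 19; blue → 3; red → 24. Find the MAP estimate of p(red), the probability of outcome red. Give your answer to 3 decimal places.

MAP estimate of p(red) = 0.475

The posterior is Dirichlet(αᵢ + nᵢ) = Dirichlet(23, 11, 30).
For a Dirichlet(a₁,…,a_K) with all aᵢ > 1, the mode has j-th component (aⱼ − 1)/(Σaᵢ − K).
Here Σaᵢ = 64 and K = 3, so p(red) = (30 − 1)/(64 − 3) = 29/61 ≈ 0.475.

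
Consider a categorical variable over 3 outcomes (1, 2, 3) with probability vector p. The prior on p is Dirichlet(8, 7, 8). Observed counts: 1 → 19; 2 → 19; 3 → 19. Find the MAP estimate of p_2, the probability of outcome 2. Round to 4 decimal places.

The posterior is Dirichlet(αᵢ + nᵢ) = Dirichlet(27, 26, 27).
For a Dirichlet(a₁,…,a_K) with all aᵢ > 1, the mode has j-th component (aⱼ − 1)/(Σaᵢ − K).
Here Σaᵢ = 80 and K = 3, so p_2 = (26 − 1)/(80 − 3) = 25/77 ≈ 0.3247.

MAP estimate: 0.3247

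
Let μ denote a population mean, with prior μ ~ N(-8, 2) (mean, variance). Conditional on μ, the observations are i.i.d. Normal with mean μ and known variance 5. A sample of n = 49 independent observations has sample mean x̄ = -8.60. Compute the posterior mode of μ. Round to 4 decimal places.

n = 49, x̄ = -8.60.
For a Normal prior and Normal likelihood with known variance, the posterior is Normal; its mode equals its mean, the precision-weighted average.
Prior precision 1/σ₀² = 1/2 = 0.5; data precision n/σ² = 49/5 = 9.8.
μ̂ = (0.5·(-8) + 9.8·(-8.6)) / (0.5 + 9.8) = (-88.28)/10.3 = -4414/515 ≈ -8.5709.

μ̂_MAP = -8.5709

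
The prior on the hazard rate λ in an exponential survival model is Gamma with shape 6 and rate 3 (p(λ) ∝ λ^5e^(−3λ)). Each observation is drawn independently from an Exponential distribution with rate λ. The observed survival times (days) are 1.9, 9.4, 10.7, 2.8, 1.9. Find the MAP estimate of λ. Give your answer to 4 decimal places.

λ̂_MAP = 0.3367

The Exponential(rate=λ) likelihood is ∝ λ^n e^(−λΣtᵢ). Here n = 5 and Σtᵢ = 1.9 + 9.4 + 10.7 + 2.8 + 1.9 = 26.7.
Posterior ∝ λ^5e^(−3λ) · λ^5e^(−26.7λ) = λ^10e^(−29.7λ), i.e. Gamma(11, 29.7).
Mode = (a−1)/b = 10/29.7 ≈ 0.3367.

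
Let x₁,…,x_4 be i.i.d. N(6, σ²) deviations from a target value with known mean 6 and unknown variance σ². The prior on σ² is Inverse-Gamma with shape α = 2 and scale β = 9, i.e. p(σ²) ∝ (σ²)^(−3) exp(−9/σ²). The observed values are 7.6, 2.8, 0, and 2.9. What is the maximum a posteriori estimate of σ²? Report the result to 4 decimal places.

Sum of squared deviations about the known mean: SS = (7.6−6)² + (2.8−6)² + (0−6)² + (2.9−6)² = 58.41.
The Normal likelihood contributes (σ²)^(−n/2) exp(−SS/(2σ²)), so the posterior is Inverse-Gamma(α + n/2, β + SS/2) = Inverse-Gamma(4, 38.205).
The mode of Inverse-Gamma(a, b) is b/(a+1) = 38.205/5 ≈ 7.6410.

σ̂²_MAP = 7.6410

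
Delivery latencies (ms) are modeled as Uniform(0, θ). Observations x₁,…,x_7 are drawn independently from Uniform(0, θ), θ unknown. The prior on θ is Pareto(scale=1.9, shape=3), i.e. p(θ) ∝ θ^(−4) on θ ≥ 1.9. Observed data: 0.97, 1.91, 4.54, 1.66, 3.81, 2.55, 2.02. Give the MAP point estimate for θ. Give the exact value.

θ̂_MAP = 4.54

The Uniform(0, θ) likelihood is θ^(−n) for θ ≥ max(xᵢ), zero otherwise. Here max(xᵢ) = 4.54.
Posterior ∝ θ^(−4) · θ^(−7) = θ^(−11) on θ ≥ max(1.9, 4.54) = 4.54.
This density is strictly decreasing in θ, so the posterior mode lies at the lower boundary of the support.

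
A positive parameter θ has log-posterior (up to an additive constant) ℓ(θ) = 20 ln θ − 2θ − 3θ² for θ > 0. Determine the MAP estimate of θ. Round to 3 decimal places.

ℓ'(θ) = 20/θ − 2 − 6θ. Setting this to zero and multiplying by θ: 6θ² + 2θ − 20 = 0.
θ = (−2 + √(2² + 4·6·20)) / (2·6) = (−2 + √484) / 12 = (−2 + 22)/12 = 5/3.
ℓ''(θ) = −20/θ² − 6 < 0, confirming a maximum.

θ̂_MAP = 1.667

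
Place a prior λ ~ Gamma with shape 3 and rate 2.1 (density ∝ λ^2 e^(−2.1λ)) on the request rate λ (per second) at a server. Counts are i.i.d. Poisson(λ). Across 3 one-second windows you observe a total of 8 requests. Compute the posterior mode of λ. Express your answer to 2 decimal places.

Σxᵢ = 8, n = 3.
Posterior ∝ λ^2e^(−2.1λ) · λ^8e^(−3λ) = λ^10e^(−5.1λ), i.e. Gamma(shape=11, rate=5.1).
The mode of a Gamma(a, b) with a ≥ 1 (shape–rate) is (a−1)/b = 10/5.1 ≈ 1.96.

λ̂_MAP = 1.96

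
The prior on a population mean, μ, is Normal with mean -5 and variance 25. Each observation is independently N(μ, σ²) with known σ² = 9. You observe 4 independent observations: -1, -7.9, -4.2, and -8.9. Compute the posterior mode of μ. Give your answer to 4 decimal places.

n = 4; x̄ = ((-1) + (-7.9) + (-4.2) + (-8.9))/4 = -22/4 = -5.5.
For a Normal prior and Normal likelihood with known variance, the posterior is Normal; its mode equals its mean, the precision-weighted average.
Prior precision 1/σ₀² = 1/25 = 0.04; data precision n/σ² = 4/9.
μ̂ = (0.04·(-5) + (4/9)·(-5.5)) / (0.04 + 4/9) = (-119/45)/(109/225) = -595/109 ≈ -5.4587.

μ̂_MAP = -5.4587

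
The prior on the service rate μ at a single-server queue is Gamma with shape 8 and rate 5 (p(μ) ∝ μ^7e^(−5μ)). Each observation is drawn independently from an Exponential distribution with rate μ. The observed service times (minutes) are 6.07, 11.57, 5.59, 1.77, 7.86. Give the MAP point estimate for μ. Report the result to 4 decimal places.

μ̂_MAP = 0.3170

The Exponential(rate=μ) likelihood is ∝ μ^n e^(−μΣtᵢ). Here n = 5 and Σtᵢ = 6.07 + 11.57 + 5.59 + 1.77 + 7.86 = 32.86.
Posterior ∝ μ^7e^(−5μ) · μ^5e^(−32.86μ) = μ^12e^(−37.86μ), i.e. Gamma(13, 37.86).
Mode = (a−1)/b = 12/37.86 ≈ 0.3170.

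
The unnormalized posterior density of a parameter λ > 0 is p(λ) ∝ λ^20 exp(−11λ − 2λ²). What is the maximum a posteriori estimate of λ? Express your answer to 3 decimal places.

ℓ'(λ) = 20/λ − 11 − 4λ. Setting this to zero and multiplying by λ: 4λ² + 11λ − 20 = 0.
λ = (−11 + √(11² + 4·4·20)) / (2·4) = (−11 + √441) / 8 = (−11 + 21)/8 = 5/4.
ℓ''(λ) = −20/λ² − 4 < 0, confirming a maximum.

λ̂_MAP = 1.250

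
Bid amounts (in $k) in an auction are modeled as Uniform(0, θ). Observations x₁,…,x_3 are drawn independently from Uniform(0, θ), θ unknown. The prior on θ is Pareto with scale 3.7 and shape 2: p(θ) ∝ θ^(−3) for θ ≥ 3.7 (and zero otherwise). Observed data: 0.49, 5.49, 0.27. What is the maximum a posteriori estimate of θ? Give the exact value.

The Uniform(0, θ) likelihood is θ^(−n) for θ ≥ max(xᵢ), zero otherwise. Here max(xᵢ) = 5.49.
Posterior ∝ θ^(−3) · θ^(−3) = θ^(−6) on θ ≥ max(3.7, 5.49) = 5.49.
This density is strictly decreasing in θ, so the posterior mode lies at the lower boundary of the support.

θ̂_MAP = 5.49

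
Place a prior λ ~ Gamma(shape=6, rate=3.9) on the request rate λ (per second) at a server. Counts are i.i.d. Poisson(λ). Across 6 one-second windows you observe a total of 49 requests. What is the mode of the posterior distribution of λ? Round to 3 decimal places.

λ̂_MAP = 5.455

Σxᵢ = 49, n = 6.
Posterior ∝ λ^5e^(−3.9λ) · λ^49e^(−6λ) = λ^54e^(−9.9λ), i.e. Gamma(shape=55, rate=9.9).
The mode of a Gamma(a, b) with a ≥ 1 (shape–rate) is (a−1)/b = 54/9.9 ≈ 5.455.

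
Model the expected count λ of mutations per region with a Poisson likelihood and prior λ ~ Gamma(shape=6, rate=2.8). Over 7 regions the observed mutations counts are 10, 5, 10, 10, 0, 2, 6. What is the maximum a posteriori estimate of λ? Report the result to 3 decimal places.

λ̂_MAP = 4.898

Σxᵢ = 10+5+10+10+0+2+6 = 43, with n = 7.
Posterior ∝ λ^5e^(−2.8λ) · λ^43e^(−7λ) = λ^48e^(−9.8λ), i.e. Gamma(shape=49, rate=9.8).
The mode of a Gamma(a, b) with a ≥ 1 (shape–rate) is (a−1)/b = 48/9.8 ≈ 4.898.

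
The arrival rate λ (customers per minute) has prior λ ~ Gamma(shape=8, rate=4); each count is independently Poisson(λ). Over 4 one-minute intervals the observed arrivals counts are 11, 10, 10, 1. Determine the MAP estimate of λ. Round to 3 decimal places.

λ̂_MAP = 4.875

Σxᵢ = 11+10+10+1 = 32, with n = 4.
Posterior ∝ λ^7e^(−4λ) · λ^32e^(−4λ) = λ^39e^(−8λ), i.e. Gamma(shape=40, rate=8).
The mode of a Gamma(a, b) with a ≥ 1 (shape–rate) is (a−1)/b = 39/8 ≈ 4.875.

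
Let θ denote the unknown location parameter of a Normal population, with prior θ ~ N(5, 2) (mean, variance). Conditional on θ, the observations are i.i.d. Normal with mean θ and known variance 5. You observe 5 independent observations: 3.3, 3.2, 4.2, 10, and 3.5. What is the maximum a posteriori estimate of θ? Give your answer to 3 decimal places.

θ̂_MAP = 4.893

n = 5; x̄ = (3.3 + 3.2 + 4.2 + 10 + 3.5)/5 = 24.2/5 = 4.84.
For a Normal prior and Normal likelihood with known variance, the posterior is Normal; its mode equals its mean, the precision-weighted average.
Prior precision 1/σ₀² = 1/2 = 0.5; data precision n/σ² = 5/5 = 1.
θ̂ = (0.5·5 + 1·4.84) / (0.5 + 1) = 7.34/1.5 = 367/75 ≈ 4.893.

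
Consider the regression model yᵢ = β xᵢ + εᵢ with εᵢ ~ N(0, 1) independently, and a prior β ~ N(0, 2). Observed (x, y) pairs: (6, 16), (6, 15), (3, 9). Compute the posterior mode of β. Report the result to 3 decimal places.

log p(β | y) = −Σ(yᵢ − βxᵢ)²/(2·1) − β²/(2·2) + const.
Setting the derivative to zero: Σxᵢ(yᵢ − βxᵢ)/1 − β/2 = 0, so β = Σxᵢyᵢ / (Σxᵢ² + σ²/τ²).
Σxᵢyᵢ = 6·16 + 6·15 + 3·9 = 213; Σxᵢ² = 81; σ²/τ² = 0.5.
β̂_MAP = 213 / (81 + 0.5) = 213/81.5 ≈ 2.613.

β̂_MAP = 2.613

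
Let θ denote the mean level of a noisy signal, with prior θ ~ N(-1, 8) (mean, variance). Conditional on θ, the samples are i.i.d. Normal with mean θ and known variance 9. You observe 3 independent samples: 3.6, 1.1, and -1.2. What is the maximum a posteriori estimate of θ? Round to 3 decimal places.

n = 3; x̄ = (3.6 + 1.1 + (-1.2))/3 = 3.5/3 = 7/6 ≈ 1.1667.
For a Normal prior and Normal likelihood with known variance, the posterior is Normal; its mode equals its mean, the precision-weighted average.
Prior precision 1/σ₀² = 1/8 = 0.125; data precision n/σ² = 3/9 = 1/3.
θ̂ = (0.125·(-1) + (1/3)·(7/6)) / (0.125 + 1/3) = (19/72)/(11/24) = 19/33 ≈ 0.576.

θ̂_MAP = 0.576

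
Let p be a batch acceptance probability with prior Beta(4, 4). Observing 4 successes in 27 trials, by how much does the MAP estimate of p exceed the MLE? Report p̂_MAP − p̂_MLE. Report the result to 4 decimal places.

Posterior is Beta(8, 27); MAP = (8−1)/(35−2) = 7/33 ≈ 0.21212.
MLE ignores the prior: p̂_MLE = k/n = 4/27 ≈ 0.14815.
Difference = 7/33 − 4/27 = 19/297 ≈ 0.0640.

MAP − MLE = 0.0640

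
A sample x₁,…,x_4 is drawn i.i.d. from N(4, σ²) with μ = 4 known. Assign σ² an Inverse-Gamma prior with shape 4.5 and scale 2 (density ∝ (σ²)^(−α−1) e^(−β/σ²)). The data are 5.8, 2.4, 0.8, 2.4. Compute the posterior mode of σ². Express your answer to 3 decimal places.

Sum of squared deviations about the known mean: SS = (5.8−4)² + (2.4−4)² + (0.8−4)² + (2.4−4)² = 18.6.
The Normal likelihood contributes (σ²)^(−n/2) exp(−SS/(2σ²)), so the posterior is Inverse-Gamma(α + n/2, β + SS/2) = Inverse-Gamma(6.5, 11.3).
The mode of Inverse-Gamma(a, b) is b/(a+1) = 11.3/7.5 ≈ 1.507.

σ̂²_MAP = 1.507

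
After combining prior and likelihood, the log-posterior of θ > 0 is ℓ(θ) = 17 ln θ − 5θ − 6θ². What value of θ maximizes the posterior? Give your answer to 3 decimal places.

ℓ'(θ) = 17/θ − 5 − 12θ. Setting this to zero and multiplying by θ: 12θ² + 5θ − 17 = 0.
θ = (−5 + √(5² + 4·12·17)) / (2·12) = (−5 + √841) / 24 = (−5 + 29)/24 = 1.
ℓ''(θ) = −17/θ² − 12 < 0, confirming a maximum.

θ̂_MAP = 1.000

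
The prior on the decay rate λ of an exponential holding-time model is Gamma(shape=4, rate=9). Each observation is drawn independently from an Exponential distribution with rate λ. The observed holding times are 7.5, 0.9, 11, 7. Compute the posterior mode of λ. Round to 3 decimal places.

The Exponential(rate=λ) likelihood is ∝ λ^n e^(−λΣtᵢ). Here n = 4 and Σtᵢ = 7.5 + 0.9 + 11 + 7 = 26.4.
Posterior ∝ λ^3e^(−9λ) · λ^4e^(−26.4λ) = λ^7e^(−35.4λ), i.e. Gamma(8, 35.4).
Mode = (a−1)/b = 7/35.4 ≈ 0.198.

λ̂_MAP = 0.198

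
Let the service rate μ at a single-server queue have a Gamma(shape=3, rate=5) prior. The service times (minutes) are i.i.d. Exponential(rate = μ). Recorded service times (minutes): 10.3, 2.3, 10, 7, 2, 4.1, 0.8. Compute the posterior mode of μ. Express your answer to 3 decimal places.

μ̂_MAP = 0.217

The Exponential(rate=μ) likelihood is ∝ μ^n e^(−μΣtᵢ). Here n = 7 and Σtᵢ = 10.3 + 2.3 + 10 + 7 + 2 + 4.1 + 0.8 = 36.5.
Posterior ∝ μ^2e^(−5μ) · μ^7e^(−36.5μ) = μ^9e^(−41.5μ), i.e. Gamma(10, 41.5).
Mode = (a−1)/b = 9/41.5 ≈ 0.217.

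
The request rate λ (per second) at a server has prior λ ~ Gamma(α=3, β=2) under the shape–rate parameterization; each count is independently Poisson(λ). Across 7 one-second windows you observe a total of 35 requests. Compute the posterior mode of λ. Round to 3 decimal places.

Σxᵢ = 35, n = 7.
Posterior ∝ λ^2e^(−2λ) · λ^35e^(−7λ) = λ^37e^(−9λ), i.e. Gamma(shape=38, rate=9).
The mode of a Gamma(a, b) with a ≥ 1 (shape–rate) is (a−1)/b = 37/9 ≈ 4.111.

λ̂_MAP = 4.111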